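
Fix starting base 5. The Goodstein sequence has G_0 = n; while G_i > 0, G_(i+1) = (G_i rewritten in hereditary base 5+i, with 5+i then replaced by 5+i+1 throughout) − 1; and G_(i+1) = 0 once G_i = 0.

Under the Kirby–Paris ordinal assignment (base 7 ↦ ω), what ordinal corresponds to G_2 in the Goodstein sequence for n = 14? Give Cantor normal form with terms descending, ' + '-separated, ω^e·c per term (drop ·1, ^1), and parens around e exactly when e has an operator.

ω·2 + 2

step 0: 14 = 2·5 + 4; sub 6 for 5: 2·6 + 4; = 16; G_1 = 16−1 = 15
step 1: 15 = 2·6 + 3; sub 7 for 6: 2·7 + 3; = 17; G_2 = 17−1 = 16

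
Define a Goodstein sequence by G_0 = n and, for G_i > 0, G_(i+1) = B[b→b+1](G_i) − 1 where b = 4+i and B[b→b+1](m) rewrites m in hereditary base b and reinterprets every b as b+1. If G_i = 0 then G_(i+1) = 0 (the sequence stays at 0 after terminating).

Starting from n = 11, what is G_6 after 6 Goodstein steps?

i=0: 11 = 2·4 + 3 (b=4); 4→5: 2·5 + 3 = 13; 13−1 = 12
i=1: 12 = 2·5 + 2 (b=5); 5→6: 2·6 + 2 = 14; 14−1 = 13
i=2: 13 = 2·6 + 1 (b=6); 6→7: 2·7 + 1 = 15; 15−1 = 14
i=3: 14 = 2·7 (b=7); 7→8: 2·8 = 16; 16−1 = 15
i=4: 15 = 8 + 7 (b=8); 8→9: 9 + 7 = 16; 16−1 = 15
i=5: 15 = 9 + 6 (b=9); 9→10: 10 + 6 = 16; 16−1 = 15
i=6: 15 = 10 + 5 (b=10); 10→11: 11 + 5 = 16; 16−1 = 15

15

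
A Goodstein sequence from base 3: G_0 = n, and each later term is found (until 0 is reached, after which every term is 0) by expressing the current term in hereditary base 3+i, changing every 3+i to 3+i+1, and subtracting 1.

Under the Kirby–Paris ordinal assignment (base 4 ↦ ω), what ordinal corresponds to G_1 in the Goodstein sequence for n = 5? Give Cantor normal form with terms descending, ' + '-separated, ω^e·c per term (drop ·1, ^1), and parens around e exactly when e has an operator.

ω + 1

G_0=5  [base 3] 3 + 2  →[3↦4]→  4 + 2 = 6  −1 ⇒ G_1=5
G_1=5  [base 4] 4 + 1  →[4↦5]→  5 + 1 = 6  −1 ⇒ G_2=5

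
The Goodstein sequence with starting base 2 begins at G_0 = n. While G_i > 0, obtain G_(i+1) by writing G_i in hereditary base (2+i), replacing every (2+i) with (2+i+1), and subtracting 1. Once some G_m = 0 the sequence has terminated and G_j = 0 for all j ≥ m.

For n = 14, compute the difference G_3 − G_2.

(0) 14|_2 = 2^(2 + 1) + 2^2 + 2 ↦ 3^(3 + 1) + 3^3 + 3|_3 = 111 ⇒ 110
(1) 110|_3 = 3^(3 + 1) + 3^3 + 2 ↦ 4^(4 + 1) + 4^4 + 2|_4 = 1282 ⇒ 1281
(2) 1281|_4 = 4^(4 + 1) + 4^4 + 1 ↦ 5^(5 + 1) + 5^5 + 1|_5 = 18751 ⇒ 18750

17469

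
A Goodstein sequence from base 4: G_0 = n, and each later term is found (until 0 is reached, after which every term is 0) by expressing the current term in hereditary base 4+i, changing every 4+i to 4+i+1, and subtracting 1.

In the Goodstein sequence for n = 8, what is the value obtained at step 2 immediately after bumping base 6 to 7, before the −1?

[0] 8 ≡ 2·4 (base 4). Lift 5: 10. −1: 9.
[1] 9 ≡ 5 + 4 (base 5). Lift 6: 10. −1: 9.

10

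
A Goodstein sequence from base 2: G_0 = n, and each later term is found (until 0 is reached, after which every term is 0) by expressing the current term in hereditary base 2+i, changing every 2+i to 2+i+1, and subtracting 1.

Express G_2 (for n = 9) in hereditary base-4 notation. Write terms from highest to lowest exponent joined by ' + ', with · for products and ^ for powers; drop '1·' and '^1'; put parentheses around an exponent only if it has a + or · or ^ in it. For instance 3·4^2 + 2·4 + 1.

[0] 9 ≡ 2^(2 + 1) + 1 (base 2). Lift 3: 82. −1: 81.
[1] 81 ≡ 3^(3 + 1) (base 3). Lift 4: 1024. −1: 1023.
[2] 1023 ≡ 3·4^4 + 3·4^3 + 3·4^2 + 3·4 + 3 (base 4). Lift 5: 9843. −1: 9842.

3·4^4 + 3·4^3 + 3·4^2 + 3·4 + 3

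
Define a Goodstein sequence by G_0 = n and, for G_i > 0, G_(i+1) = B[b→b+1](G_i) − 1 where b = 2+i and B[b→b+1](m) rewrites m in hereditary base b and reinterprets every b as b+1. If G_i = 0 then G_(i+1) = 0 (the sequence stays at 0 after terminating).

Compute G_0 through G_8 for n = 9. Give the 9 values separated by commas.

step 0: 9 = 2^(2 + 1) + 1; sub 3 for 2: 3^(3 + 1) + 1; = 82; G_1 = 82−1 = 81
step 1: 81 = 3^(3 + 1); sub 4 for 3: 4^(4 + 1); = 1024; G_2 = 1024−1 = 1023
step 2: 1023 = 3·4^4 + 3·4^3 + 3·4^2 + 3·4 + 3; sub 5 for 4: 3·5^5 + 3·5^3 + 3·5^2 + 3·5 + 3; = 9843; G_3 = 9843−1 = 9842
step 3: 9842 = 3·5^5 + 3·5^3 + 3·5^2 + 3·5 + 2; sub 6 for 5: 3·6^6 + 3·6^3 + 3·6^2 + 3·6 + 2; = 140744; G_4 = 140744−1 = 140743
step 4: 140743 = 3·6^6 + 3·6^3 + 3·6^2 + 3·6 + 1; sub 7 for 6: 3·7^7 + 3·7^3 + 3·7^2 + 3·7 + 1; = 2471827; G_5 = 2471827−1 = 2471826
step 5: 2471826 = 3·7^7 + 3·7^3 + 3·7^2 + 3·7; sub 8 for 7: 3·8^8 + 3·8^3 + 3·8^2 + 3·8; = 50333400; G_6 = 50333400−1 = 50333399
step 6: 50333399 = 3·8^8 + 3·8^3 + 3·8^2 + 2·8 + 7; sub 9 for 8: 3·9^9 + 3·9^3 + 3·9^2 + 2·9 + 7; = 1162263922; G_7 = 1162263922−1 = 1162263921
step 7: 1162263921 = 3·9^9 + 3·9^3 + 3·9^2 + 2·9 + 6; sub 10 for 9: 3·10^10 + 3·10^3 + 3·10^2 + 2·10 + 6; = 30000003326; G_8 = 30000003326−1 = 30000003325

9, 81, 1023, 9842, 140743, 2471826, 50333399, 1162263921, 30000003325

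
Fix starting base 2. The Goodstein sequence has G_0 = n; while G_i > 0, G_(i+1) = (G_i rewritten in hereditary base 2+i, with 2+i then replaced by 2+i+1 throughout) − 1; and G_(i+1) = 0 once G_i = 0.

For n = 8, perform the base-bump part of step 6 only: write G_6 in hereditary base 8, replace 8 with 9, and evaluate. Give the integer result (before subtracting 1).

774841152

8 —HB2→ 2^(2 + 1) —bump→ 3^(3 + 1) = 81 —(−1)→ 80
80 —HB3→ 2·3^3 + 2·3^2 + 2·3 + 2 —bump→ 2·4^4 + 2·4^2 + 2·4 + 2 = 554 —(−1)→ 553
553 —HB4→ 2·4^4 + 2·4^2 + 2·4 + 1 —bump→ 2·5^5 + 2·5^2 + 2·5 + 1 = 6311 —(−1)→ 6310
6310 —HB5→ 2·5^5 + 2·5^2 + 2·5 —bump→ 2·6^6 + 2·6^2 + 2·6 = 93396 —(−1)→ 93395
93395 —HB6→ 2·6^6 + 2·6^2 + 6 + 5 —bump→ 2·7^7 + 2·7^2 + 7 + 5 = 1647196 —(−1)→ 1647195
1647195 —HB7→ 2·7^7 + 2·7^2 + 7 + 4 —bump→ 2·8^8 + 2·8^2 + 8 + 4 = 33554572 —(−1)→ 33554571
33554571 —HB8→ 2·8^8 + 2·8^2 + 8 + 3 —bump→ 2·9^9 + 2·9^2 + 9 + 3 = 774841152 —(−1)→ 774841151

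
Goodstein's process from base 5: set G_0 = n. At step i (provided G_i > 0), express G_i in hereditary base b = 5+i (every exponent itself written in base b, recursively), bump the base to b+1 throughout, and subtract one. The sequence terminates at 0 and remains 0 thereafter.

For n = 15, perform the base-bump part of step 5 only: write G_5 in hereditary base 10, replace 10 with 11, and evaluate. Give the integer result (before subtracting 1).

G_0=15  [base 5] 3·5  →[5↦6]→  3·6 = 18  −1 ⇒ G_1=17
G_1=17  [base 6] 2·6 + 5  →[6↦7]→  2·7 + 5 = 19  −1 ⇒ G_2=18
G_2=18  [base 7] 2·7 + 4  →[7↦8]→  2·8 + 4 = 20  −1 ⇒ G_3=19
G_3=19  [base 8] 2·8 + 3  →[8↦9]→  2·9 + 3 = 21  −1 ⇒ G_4=20
G_4=20  [base 9] 2·9 + 2  →[9↦10]→  2·10 + 2 = 22  −1 ⇒ G_5=21
G_5=21  [base 10] 2·10 + 1  →[10↦11]→  2·11 + 1 = 23  −1 ⇒ G_6=22

23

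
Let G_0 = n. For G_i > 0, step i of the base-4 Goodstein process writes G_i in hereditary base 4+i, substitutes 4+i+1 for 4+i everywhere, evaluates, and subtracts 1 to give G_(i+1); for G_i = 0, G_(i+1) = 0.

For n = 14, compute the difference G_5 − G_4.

i=0: 14 = 3·4 + 2 (b=4); 4→5: 3·5 + 2 = 17; 17−1 = 16
i=1: 16 = 3·5 + 1 (b=5); 5→6: 3·6 + 1 = 19; 19−1 = 18
i=2: 18 = 3·6 (b=6); 6→7: 3·7 = 21; 21−1 = 20
i=3: 20 = 2·7 + 6 (b=7); 7→8: 2·8 + 6 = 22; 22−1 = 21
i=4: 21 = 2·8 + 5 (b=8); 8→9: 2·9 + 5 = 23; 23−1 = 22

1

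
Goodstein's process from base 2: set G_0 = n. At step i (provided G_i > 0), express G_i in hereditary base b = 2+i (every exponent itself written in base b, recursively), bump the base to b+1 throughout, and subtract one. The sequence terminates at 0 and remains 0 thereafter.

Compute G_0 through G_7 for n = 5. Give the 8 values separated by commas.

G_0 = 5. HB_2(5) = 2^2 + 1. Bump = 28. G_1 = 27.
G_1 = 27. HB_3(27) = 3^3. Bump = 256. G_2 = 255.
G_2 = 255. HB_4(255) = 3·4^3 + 3·4^2 + 3·4 + 3. Bump = 468. G_3 = 467.
G_3 = 467. HB_5(467) = 3·5^3 + 3·5^2 + 3·5 + 2. Bump = 776. G_4 = 775.
G_4 = 775. HB_6(775) = 3·6^3 + 3·6^2 + 3·6 + 1. Bump = 1198. G_5 = 1197.
G_5 = 1197. HB_7(1197) = 3·7^3 + 3·7^2 + 3·7. Bump = 1752. G_6 = 1751.
G_6 = 1751. HB_8(1751) = 3·8^3 + 3·8^2 + 2·8 + 7. Bump = 2455. G_7 = 2454.

5, 27, 255, 467, 775, 1197, 1751, 2454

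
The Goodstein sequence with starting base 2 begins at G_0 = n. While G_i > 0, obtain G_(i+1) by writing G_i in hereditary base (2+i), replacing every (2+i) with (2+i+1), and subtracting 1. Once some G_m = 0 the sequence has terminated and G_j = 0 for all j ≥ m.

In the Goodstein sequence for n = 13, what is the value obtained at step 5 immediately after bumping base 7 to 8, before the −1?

134219480

(0) 13|_2 = 2^(2 + 1) + 2^2 + 1 ↦ 3^(3 + 1) + 3^3 + 1|_3 = 109 ⇒ 108
(1) 108|_3 = 3^(3 + 1) + 3^3 ↦ 4^(4 + 1) + 4^4|_4 = 1280 ⇒ 1279
(2) 1279|_4 = 4^(4 + 1) + 3·4^3 + 3·4^2 + 3·4 + 3 ↦ 5^(5 + 1) + 3·5^3 + 3·5^2 + 3·5 + 3|_5 = 16093 ⇒ 16092
(3) 16092|_5 = 5^(5 + 1) + 3·5^3 + 3·5^2 + 3·5 + 2 ↦ 6^(6 + 1) + 3·6^3 + 3·6^2 + 3·6 + 2|_6 = 280712 ⇒ 280711
(4) 280711|_6 = 6^(6 + 1) + 3·6^3 + 3·6^2 + 3·6 + 1 ↦ 7^(7 + 1) + 3·7^3 + 3·7^2 + 3·7 + 1|_7 = 5765999 ⇒ 5765998
(5) 5765998|_7 = 7^(7 + 1) + 3·7^3 + 3·7^2 + 3·7 ↦ 8^(8 + 1) + 3·8^3 + 3·8^2 + 3·8|_8 = 134219480 ⇒ 134219479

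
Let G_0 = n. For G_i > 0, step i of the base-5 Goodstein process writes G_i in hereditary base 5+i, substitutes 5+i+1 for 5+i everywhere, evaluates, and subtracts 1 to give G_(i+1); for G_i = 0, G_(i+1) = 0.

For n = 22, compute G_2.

28

i=0: 22 = 4·5 + 2 (b=5); 5→6: 4·6 + 2 = 26; 26−1 = 25
i=1: 25 = 4·6 + 1 (b=6); 6→7: 4·7 + 1 = 29; 29−1 = 28
i=2: 28 = 4·7 (b=7); 7→8: 4·8 = 32; 32−1 = 31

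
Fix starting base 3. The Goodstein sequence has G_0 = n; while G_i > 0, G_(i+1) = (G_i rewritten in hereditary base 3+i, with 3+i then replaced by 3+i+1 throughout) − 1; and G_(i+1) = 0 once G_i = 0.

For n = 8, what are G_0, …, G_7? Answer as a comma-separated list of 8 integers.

8, 9, 10, 11, 11, 11, 11, 11

base 3: 8 = 2·3 + 2; at 4: 2·4 + 2 = 10; next = 9
base 4: 9 = 2·4 + 1; at 5: 2·5 + 1 = 11; next = 10
base 5: 10 = 2·5; at 6: 2·6 = 12; next = 11
base 6: 11 = 6 + 5; at 7: 7 + 5 = 12; next = 11
base 7: 11 = 7 + 4; at 8: 8 + 4 = 12; next = 11
base 8: 11 = 8 + 3; at 9: 9 + 3 = 12; next = 11
base 9: 11 = 9 + 2; at 10: 10 + 2 = 12; next = 11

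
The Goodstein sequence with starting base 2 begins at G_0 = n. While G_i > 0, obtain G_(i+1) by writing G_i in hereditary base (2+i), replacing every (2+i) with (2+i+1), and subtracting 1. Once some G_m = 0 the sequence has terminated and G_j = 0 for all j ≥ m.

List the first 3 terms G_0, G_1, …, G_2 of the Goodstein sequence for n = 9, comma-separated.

9, 81, 1023

(0) 9|_2 = 2^(2 + 1) + 1 ↦ 3^(3 + 1) + 1|_3 = 82 ⇒ 81
(1) 81|_3 = 3^(3 + 1) ↦ 4^(4 + 1)|_4 = 1024 ⇒ 1023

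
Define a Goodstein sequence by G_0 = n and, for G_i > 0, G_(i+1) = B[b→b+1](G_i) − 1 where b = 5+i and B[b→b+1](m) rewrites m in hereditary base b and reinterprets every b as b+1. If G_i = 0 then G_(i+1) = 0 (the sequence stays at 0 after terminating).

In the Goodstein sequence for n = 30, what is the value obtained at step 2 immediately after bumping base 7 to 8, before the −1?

68

step 0: 30 = 5^2 + 5; sub 6 for 5: 6^2 + 6; = 42; G_1 = 42−1 = 41
step 1: 41 = 6^2 + 5; sub 7 for 6: 7^2 + 5; = 54; G_2 = 54−1 = 53
step 2: 53 = 7^2 + 4; sub 8 for 7: 8^2 + 4; = 68; G_3 = 68−1 = 67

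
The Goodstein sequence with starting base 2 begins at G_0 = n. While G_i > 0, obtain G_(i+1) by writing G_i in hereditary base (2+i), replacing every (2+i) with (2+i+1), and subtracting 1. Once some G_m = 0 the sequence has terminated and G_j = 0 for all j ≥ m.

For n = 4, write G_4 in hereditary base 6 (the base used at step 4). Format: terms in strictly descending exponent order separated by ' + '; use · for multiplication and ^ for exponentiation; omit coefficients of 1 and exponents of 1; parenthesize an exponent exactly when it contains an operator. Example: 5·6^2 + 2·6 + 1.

2·6^2 + 6 + 5

G_0=4  [base 2] 2^2  →[2↦3]→  3^3 = 27  −1 ⇒ G_1=26
G_1=26  [base 3] 2·3^2 + 2·3 + 2  →[3↦4]→  2·4^2 + 2·4 + 2 = 42  −1 ⇒ G_2=41
G_2=41  [base 4] 2·4^2 + 2·4 + 1  →[4↦5]→  2·5^2 + 2·5 + 1 = 61  −1 ⇒ G_3=60
G_3=60  [base 5] 2·5^2 + 2·5  →[5↦6]→  2·6^2 + 2·6 = 84  −1 ⇒ G_4=83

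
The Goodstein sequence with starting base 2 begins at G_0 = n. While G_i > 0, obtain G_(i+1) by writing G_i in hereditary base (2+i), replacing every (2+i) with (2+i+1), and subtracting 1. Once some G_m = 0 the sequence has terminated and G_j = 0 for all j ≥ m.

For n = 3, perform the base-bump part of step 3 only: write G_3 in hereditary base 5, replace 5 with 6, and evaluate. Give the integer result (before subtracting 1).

(0) 3|_2 = 2 + 1 ↦ 3 + 1|_3 = 4 ⇒ 3
(1) 3|_3 = 3 ↦ 4|_4 = 4 ⇒ 3
(2) 3|_4 = 3 ↦ 3|_5 = 3 ⇒ 2
(3) 2|_5 = 2 ↦ 2|_6 = 2 ⇒ 1

2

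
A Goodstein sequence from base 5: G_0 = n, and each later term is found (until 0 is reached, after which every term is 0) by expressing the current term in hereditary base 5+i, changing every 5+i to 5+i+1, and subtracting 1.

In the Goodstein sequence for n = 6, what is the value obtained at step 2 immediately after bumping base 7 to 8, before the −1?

(0) 6|_5 = 5 + 1 ↦ 6 + 1|_6 = 7 ⇒ 6
(1) 6|_6 = 6 ↦ 7|_7 = 7 ⇒ 6
(2) 6|_7 = 6 ↦ 6|_8 = 6 ⇒ 5

6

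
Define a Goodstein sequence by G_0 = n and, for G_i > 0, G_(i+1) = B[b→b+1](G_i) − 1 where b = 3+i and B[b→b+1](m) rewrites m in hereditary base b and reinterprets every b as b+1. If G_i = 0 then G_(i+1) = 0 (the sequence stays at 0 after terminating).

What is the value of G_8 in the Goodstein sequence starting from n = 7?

8

step 0: 7 = 2·3 + 1; sub 4 for 3: 2·4 + 1; = 9; G_1 = 9−1 = 8
step 1: 8 = 2·4; sub 5 for 4: 2·5; = 10; G_2 = 10−1 = 9
step 2: 9 = 5 + 4; sub 6 for 5: 6 + 4; = 10; G_3 = 10−1 = 9
step 3: 9 = 6 + 3; sub 7 for 6: 7 + 3; = 10; G_4 = 10−1 = 9
step 4: 9 = 7 + 2; sub 8 for 7: 8 + 2; = 10; G_5 = 10−1 = 9
step 5: 9 = 8 + 1; sub 9 for 8: 9 + 1; = 10; G_6 = 10−1 = 9
step 6: 9 = 9; sub 10 for 9: 10; = 10; G_7 = 10−1 = 9
step 7: 9 = 9; sub 11 for 10: 9; = 9; G_8 = 9−1 = 8
step 8: 8 = 8; sub 12 for 11: 8; = 8; G_9 = 8−1 = 7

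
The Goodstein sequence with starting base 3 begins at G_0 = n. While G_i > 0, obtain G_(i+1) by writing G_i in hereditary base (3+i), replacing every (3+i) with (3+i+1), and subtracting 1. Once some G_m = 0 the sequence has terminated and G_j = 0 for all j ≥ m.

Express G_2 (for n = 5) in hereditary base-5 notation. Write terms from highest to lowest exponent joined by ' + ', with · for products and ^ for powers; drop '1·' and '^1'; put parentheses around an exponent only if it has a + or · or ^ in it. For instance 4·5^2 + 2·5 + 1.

5

[0] 5 ≡ 3 + 2 (base 3). Lift 4: 6. −1: 5.
[1] 5 ≡ 4 + 1 (base 4). Lift 5: 6. −1: 5.
[2] 5 ≡ 5 (base 5). Lift 6: 6. −1: 5.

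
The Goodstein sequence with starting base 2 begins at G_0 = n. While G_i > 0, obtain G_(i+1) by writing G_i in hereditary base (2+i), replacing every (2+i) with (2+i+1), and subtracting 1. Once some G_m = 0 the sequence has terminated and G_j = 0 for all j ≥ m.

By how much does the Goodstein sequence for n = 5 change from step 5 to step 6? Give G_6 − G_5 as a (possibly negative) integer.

554

step 0: 5 = 2^2 + 1; sub 3 for 2: 3^3 + 1; = 28; G_1 = 28−1 = 27
step 1: 27 = 3^3; sub 4 for 3: 4^4; = 256; G_2 = 256−1 = 255
step 2: 255 = 3·4^3 + 3·4^2 + 3·4 + 3; sub 5 for 4: 3·5^3 + 3·5^2 + 3·5 + 3; = 468; G_3 = 468−1 = 467
step 3: 467 = 3·5^3 + 3·5^2 + 3·5 + 2; sub 6 for 5: 3·6^3 + 3·6^2 + 3·6 + 2; = 776; G_4 = 776−1 = 775
step 4: 775 = 3·6^3 + 3·6^2 + 3·6 + 1; sub 7 for 6: 3·7^3 + 3·7^2 + 3·7 + 1; = 1198; G_5 = 1198−1 = 1197
step 5: 1197 = 3·7^3 + 3·7^2 + 3·7; sub 8 for 7: 3·8^3 + 3·8^2 + 3·8; = 1752; G_6 = 1752−1 = 1751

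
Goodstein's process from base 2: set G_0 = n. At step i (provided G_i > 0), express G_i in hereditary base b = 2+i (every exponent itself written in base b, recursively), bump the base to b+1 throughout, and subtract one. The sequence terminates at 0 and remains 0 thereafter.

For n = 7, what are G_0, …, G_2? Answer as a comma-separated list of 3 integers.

7 —HB2→ 2^2 + 2 + 1 —bump→ 3^3 + 3 + 1 = 31 —(−1)→ 30
30 —HB3→ 3^3 + 3 —bump→ 4^4 + 4 = 260 —(−1)→ 259

7, 30, 259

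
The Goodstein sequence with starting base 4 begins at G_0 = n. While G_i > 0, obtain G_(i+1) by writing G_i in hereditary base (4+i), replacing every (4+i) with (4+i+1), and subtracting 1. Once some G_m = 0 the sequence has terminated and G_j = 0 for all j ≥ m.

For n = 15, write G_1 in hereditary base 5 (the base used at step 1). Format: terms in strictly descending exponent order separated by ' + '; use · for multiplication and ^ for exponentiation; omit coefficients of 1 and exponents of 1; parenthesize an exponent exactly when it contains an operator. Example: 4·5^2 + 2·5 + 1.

(0) 15|_4 = 3·4 + 3 ↦ 3·5 + 3|_5 = 18 ⇒ 17
(1) 17|_5 = 3·5 + 2 ↦ 3·6 + 2|_6 = 20 ⇒ 19

3·5 + 2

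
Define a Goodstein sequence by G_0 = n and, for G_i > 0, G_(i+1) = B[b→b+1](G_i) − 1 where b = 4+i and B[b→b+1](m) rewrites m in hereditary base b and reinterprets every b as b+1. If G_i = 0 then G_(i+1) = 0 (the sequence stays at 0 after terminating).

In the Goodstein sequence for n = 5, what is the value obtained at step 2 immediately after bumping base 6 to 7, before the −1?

base 4: 5 = 4 + 1; at 5: 5 + 1 = 6; next = 5
base 5: 5 = 5; at 6: 6 = 6; next = 5
base 6: 5 = 5; at 7: 5 = 5; next = 4

5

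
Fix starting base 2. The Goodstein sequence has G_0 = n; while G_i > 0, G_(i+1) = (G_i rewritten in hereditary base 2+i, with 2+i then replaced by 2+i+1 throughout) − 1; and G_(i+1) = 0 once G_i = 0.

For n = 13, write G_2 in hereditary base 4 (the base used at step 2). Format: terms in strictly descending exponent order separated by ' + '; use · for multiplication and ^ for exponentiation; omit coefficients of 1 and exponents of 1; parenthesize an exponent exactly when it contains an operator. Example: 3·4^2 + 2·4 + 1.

4^(4 + 1) + 3·4^3 + 3·4^2 + 3·4 + 3

[0] 13 ≡ 2^(2 + 1) + 2^2 + 1 (base 2). Lift 3: 109. −1: 108.
[1] 108 ≡ 3^(3 + 1) + 3^3 (base 3). Lift 4: 1280. −1: 1279.
[2] 1279 ≡ 4^(4 + 1) + 3·4^3 + 3·4^2 + 3·4 + 3 (base 4). Lift 5: 16093. −1: 16092.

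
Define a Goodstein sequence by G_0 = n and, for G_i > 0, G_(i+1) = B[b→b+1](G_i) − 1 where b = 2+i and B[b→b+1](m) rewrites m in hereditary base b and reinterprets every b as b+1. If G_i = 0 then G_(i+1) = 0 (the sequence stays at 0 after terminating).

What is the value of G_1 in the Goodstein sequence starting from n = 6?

29

6 —HB2→ 2^2 + 2 —bump→ 3^3 + 3 = 30 —(−1)→ 29
29 —HB3→ 3^3 + 2 —bump→ 4^4 + 2 = 258 —(−1)→ 257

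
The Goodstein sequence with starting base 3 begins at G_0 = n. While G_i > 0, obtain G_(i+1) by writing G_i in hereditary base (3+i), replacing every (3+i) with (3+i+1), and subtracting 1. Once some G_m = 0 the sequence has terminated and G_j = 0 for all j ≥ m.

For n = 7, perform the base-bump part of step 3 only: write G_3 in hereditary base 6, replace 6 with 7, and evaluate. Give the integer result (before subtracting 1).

10

G_0 = 7. HB_3(7) = 2·3 + 1. Bump = 9. G_1 = 8.
G_1 = 8. HB_4(8) = 2·4. Bump = 10. G_2 = 9.
G_2 = 9. HB_5(9) = 5 + 4. Bump = 10. G_3 = 9.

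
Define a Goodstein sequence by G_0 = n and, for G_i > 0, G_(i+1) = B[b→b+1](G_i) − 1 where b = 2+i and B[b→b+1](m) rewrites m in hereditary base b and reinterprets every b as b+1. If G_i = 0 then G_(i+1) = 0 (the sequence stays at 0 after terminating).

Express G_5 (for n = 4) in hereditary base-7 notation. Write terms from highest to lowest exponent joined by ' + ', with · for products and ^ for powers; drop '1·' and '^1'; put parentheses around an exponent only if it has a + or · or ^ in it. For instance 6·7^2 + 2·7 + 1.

i=0: 4 = 2^2 (b=2); 2→3: 3^3 = 27; 27−1 = 26
i=1: 26 = 2·3^2 + 2·3 + 2 (b=3); 3→4: 2·4^2 + 2·4 + 2 = 42; 42−1 = 41
i=2: 41 = 2·4^2 + 2·4 + 1 (b=4); 4→5: 2·5^2 + 2·5 + 1 = 61; 61−1 = 60
i=3: 60 = 2·5^2 + 2·5 (b=5); 5→6: 2·6^2 + 2·6 = 84; 84−1 = 83
i=4: 83 = 2·6^2 + 6 + 5 (b=6); 6→7: 2·7^2 + 7 + 5 = 110; 110−1 = 109
i=5: 109 = 2·7^2 + 7 + 4 (b=7); 7→8: 2·8^2 + 8 + 4 = 140; 140−1 = 139

2·7^2 + 7 + 4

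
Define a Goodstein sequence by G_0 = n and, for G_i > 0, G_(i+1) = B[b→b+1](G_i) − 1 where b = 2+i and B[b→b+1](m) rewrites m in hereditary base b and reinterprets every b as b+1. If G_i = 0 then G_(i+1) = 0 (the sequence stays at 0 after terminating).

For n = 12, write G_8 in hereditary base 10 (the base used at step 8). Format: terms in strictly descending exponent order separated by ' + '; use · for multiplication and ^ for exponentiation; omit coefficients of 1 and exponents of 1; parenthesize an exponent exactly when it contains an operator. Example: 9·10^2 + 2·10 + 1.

10^(10 + 1) + 2·10^2 + 10 + 1

G_0=12  [base 2] 2^(2 + 1) + 2^2  →[2↦3]→  3^(3 + 1) + 3^3 = 108  −1 ⇒ G_1=107
G_1=107  [base 3] 3^(3 + 1) + 2·3^2 + 2·3 + 2  →[3↦4]→  4^(4 + 1) + 2·4^2 + 2·4 + 2 = 1066  −1 ⇒ G_2=1065
G_2=1065  [base 4] 4^(4 + 1) + 2·4^2 + 2·4 + 1  →[4↦5]→  5^(5 + 1) + 2·5^2 + 2·5 + 1 = 15686  −1 ⇒ G_3=15685
G_3=15685  [base 5] 5^(5 + 1) + 2·5^2 + 2·5  →[5↦6]→  6^(6 + 1) + 2·6^2 + 2·6 = 280020  −1 ⇒ G_4=280019
G_4=280019  [base 6] 6^(6 + 1) + 2·6^2 + 6 + 5  →[6↦7]→  7^(7 + 1) + 2·7^2 + 7 + 5 = 5764911  −1 ⇒ G_5=5764910
G_5=5764910  [base 7] 7^(7 + 1) + 2·7^2 + 7 + 4  →[7↦8]→  8^(8 + 1) + 2·8^2 + 8 + 4 = 134217868  −1 ⇒ G_6=134217867
G_6=134217867  [base 8] 8^(8 + 1) + 2·8^2 + 8 + 3  →[8↦9]→  9^(9 + 1) + 2·9^2 + 9 + 3 = 3486784575  −1 ⇒ G_7=3486784574
G_7=3486784574  [base 9] 9^(9 + 1) + 2·9^2 + 9 + 2  →[9↦10]→  10^(10 + 1) + 2·10^2 + 10 + 2 = 100000000212  −1 ⇒ G_8=100000000211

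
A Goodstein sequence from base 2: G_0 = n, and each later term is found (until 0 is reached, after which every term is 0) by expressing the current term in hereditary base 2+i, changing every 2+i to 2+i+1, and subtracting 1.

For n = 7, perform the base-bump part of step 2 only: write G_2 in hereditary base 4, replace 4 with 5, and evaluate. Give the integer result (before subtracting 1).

7 —HB2→ 2^2 + 2 + 1 —bump→ 3^3 + 3 + 1 = 31 —(−1)→ 30
30 —HB3→ 3^3 + 3 —bump→ 4^4 + 4 = 260 —(−1)→ 259

3128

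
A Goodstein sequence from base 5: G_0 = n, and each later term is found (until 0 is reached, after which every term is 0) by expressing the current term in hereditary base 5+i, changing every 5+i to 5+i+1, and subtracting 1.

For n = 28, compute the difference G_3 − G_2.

i=0: 28 = 5^2 + 3 (b=5); 5→6: 6^2 + 3 = 39; 39−1 = 38
i=1: 38 = 6^2 + 2 (b=6); 6→7: 7^2 + 2 = 51; 51−1 = 50
i=2: 50 = 7^2 + 1 (b=7); 7→8: 8^2 + 1 = 65; 65−1 = 64

14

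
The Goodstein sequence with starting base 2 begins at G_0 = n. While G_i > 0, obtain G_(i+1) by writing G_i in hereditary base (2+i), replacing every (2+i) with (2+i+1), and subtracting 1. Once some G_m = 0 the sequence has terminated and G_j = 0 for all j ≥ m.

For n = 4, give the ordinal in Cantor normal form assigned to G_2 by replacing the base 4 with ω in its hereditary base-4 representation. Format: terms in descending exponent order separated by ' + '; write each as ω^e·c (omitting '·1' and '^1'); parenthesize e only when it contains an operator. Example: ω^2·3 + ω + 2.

ω^2·2 + ω·2 + 1

G_0=4  [base 2] 2^2  →[2↦3]→  3^3 = 27  −1 ⇒ G_1=26
G_1=26  [base 3] 2·3^2 + 2·3 + 2  →[3↦4]→  2·4^2 + 2·4 + 2 = 42  −1 ⇒ G_2=41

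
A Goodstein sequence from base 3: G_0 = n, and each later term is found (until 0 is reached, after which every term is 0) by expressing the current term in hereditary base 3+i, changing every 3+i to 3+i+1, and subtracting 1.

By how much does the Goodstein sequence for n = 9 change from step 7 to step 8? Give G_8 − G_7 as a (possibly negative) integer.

1

base 3: 9 = 3^2; at 4: 4^2 = 16; next = 15
base 4: 15 = 3·4 + 3; at 5: 3·5 + 3 = 18; next = 17
base 5: 17 = 3·5 + 2; at 6: 3·6 + 2 = 20; next = 19
base 6: 19 = 3·6 + 1; at 7: 3·7 + 1 = 22; next = 21
base 7: 21 = 3·7; at 8: 3·8 = 24; next = 23
base 8: 23 = 2·8 + 7; at 9: 2·9 + 7 = 25; next = 24
base 9: 24 = 2·9 + 6; at 10: 2·10 + 6 = 26; next = 25
base 10: 25 = 2·10 + 5; at 11: 2·11 + 5 = 27; next = 26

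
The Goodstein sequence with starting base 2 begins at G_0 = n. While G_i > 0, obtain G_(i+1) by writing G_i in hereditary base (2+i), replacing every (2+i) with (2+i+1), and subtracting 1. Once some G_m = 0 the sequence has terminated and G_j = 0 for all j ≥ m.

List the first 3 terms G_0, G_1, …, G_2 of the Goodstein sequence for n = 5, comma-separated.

base 2: 5 = 2^2 + 1; at 3: 3^3 + 1 = 28; next = 27
base 3: 27 = 3^3; at 4: 4^4 = 256; next = 255

5, 27, 255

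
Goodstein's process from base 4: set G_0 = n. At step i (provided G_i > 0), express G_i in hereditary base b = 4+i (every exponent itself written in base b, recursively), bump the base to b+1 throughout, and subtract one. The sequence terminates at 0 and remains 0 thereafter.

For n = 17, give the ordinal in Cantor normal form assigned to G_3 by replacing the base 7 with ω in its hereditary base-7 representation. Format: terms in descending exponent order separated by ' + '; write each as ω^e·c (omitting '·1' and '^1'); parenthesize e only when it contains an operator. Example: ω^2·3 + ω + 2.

[0] 17 ≡ 4^2 + 1 (base 4). Lift 5: 26. −1: 25.
[1] 25 ≡ 5^2 (base 5). Lift 6: 36. −1: 35.
[2] 35 ≡ 5·6 + 5 (base 6). Lift 7: 40. −1: 39.
[3] 39 ≡ 5·7 + 4 (base 7). Lift 8: 44. −1: 43.

ω·5 + 4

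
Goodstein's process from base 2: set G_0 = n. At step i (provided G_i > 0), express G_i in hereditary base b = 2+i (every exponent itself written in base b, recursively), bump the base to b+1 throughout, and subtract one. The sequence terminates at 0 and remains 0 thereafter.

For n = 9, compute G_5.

2471826

(0) 9|_2 = 2^(2 + 1) + 1 ↦ 3^(3 + 1) + 1|_3 = 82 ⇒ 81
(1) 81|_3 = 3^(3 + 1) ↦ 4^(4 + 1)|_4 = 1024 ⇒ 1023
(2) 1023|_4 = 3·4^4 + 3·4^3 + 3·4^2 + 3·4 + 3 ↦ 3·5^5 + 3·5^3 + 3·5^2 + 3·5 + 3|_5 = 9843 ⇒ 9842
(3) 9842|_5 = 3·5^5 + 3·5^3 + 3·5^2 + 3·5 + 2 ↦ 3·6^6 + 3·6^3 + 3·6^2 + 3·6 + 2|_6 = 140744 ⇒ 140743
(4) 140743|_6 = 3·6^6 + 3·6^3 + 3·6^2 + 3·6 + 1 ↦ 3·7^7 + 3·7^3 + 3·7^2 + 3·7 + 1|_7 = 2471827 ⇒ 2471826
(5) 2471826|_7 = 3·7^7 + 3·7^3 + 3·7^2 + 3·7 ↦ 3·8^8 + 3·8^3 + 3·8^2 + 3·8|_8 = 50333400 ⇒ 50333399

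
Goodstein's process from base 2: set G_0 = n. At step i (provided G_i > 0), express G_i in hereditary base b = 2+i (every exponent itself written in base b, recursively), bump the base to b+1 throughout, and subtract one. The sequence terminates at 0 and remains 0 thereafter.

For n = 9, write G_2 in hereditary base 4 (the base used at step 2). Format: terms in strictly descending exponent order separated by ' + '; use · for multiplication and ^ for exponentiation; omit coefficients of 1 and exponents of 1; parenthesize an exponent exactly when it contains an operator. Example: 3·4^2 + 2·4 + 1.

3·4^4 + 3·4^3 + 3·4^2 + 3·4 + 3

i=0: 9 = 2^(2 + 1) + 1 (b=2); 2→3: 3^(3 + 1) + 1 = 82; 82−1 = 81
i=1: 81 = 3^(3 + 1) (b=3); 3→4: 4^(4 + 1) = 1024; 1024−1 = 1023
i=2: 1023 = 3·4^4 + 3·4^3 + 3·4^2 + 3·4 + 3 (b=4); 4→5: 3·5^5 + 3·5^3 + 3·5^2 + 3·5 + 3 = 9843; 9843−1 = 9842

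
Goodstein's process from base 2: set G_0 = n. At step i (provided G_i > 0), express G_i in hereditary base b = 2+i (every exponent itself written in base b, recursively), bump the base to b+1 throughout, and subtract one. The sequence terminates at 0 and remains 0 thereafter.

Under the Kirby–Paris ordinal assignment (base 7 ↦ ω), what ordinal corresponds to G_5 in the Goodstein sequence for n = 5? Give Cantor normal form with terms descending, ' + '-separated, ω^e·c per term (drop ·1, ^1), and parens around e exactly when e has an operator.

ω^3·3 + ω^2·3 + ω·3

G_0=5  [base 2] 2^2 + 1  →[2↦3]→  3^3 + 1 = 28  −1 ⇒ G_1=27
G_1=27  [base 3] 3^3  →[3↦4]→  4^4 = 256  −1 ⇒ G_2=255
G_2=255  [base 4] 3·4^3 + 3·4^2 + 3·4 + 3  →[4↦5]→  3·5^3 + 3·5^2 + 3·5 + 3 = 468  −1 ⇒ G_3=467
G_3=467  [base 5] 3·5^3 + 3·5^2 + 3·5 + 2  →[5↦6]→  3·6^3 + 3·6^2 + 3·6 + 2 = 776  −1 ⇒ G_4=775
G_4=775  [base 6] 3·6^3 + 3·6^2 + 3·6 + 1  →[6↦7]→  3·7^3 + 3·7^2 + 3·7 + 1 = 1198  −1 ⇒ G_5=1197
G_5=1197  [base 7] 3·7^3 + 3·7^2 + 3·7  →[7↦8]→  3·8^3 + 3·8^2 + 3·8 = 1752  −1 ⇒ G_6=1751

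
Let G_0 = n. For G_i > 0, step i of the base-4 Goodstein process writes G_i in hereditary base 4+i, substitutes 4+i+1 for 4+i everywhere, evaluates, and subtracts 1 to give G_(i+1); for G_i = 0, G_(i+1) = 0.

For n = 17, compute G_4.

43

17 —HB4→ 4^2 + 1 —bump→ 5^2 + 1 = 26 —(−1)→ 25
25 —HB5→ 5^2 —bump→ 6^2 = 36 —(−1)→ 35
35 —HB6→ 5·6 + 5 —bump→ 5·7 + 5 = 40 —(−1)→ 39
39 —HB7→ 5·7 + 4 —bump→ 5·8 + 4 = 44 —(−1)→ 43
43 —HB8→ 5·8 + 3 —bump→ 5·9 + 3 = 48 —(−1)→ 47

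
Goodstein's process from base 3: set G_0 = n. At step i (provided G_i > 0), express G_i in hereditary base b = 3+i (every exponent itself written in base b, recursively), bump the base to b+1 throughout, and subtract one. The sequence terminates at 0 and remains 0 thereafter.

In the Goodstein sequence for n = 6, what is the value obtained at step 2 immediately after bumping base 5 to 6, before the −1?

8

step 0: 6 = 2·3; sub 4 for 3: 2·4; = 8; G_1 = 8−1 = 7
step 1: 7 = 4 + 3; sub 5 for 4: 5 + 3; = 8; G_2 = 8−1 = 7
step 2: 7 = 5 + 2; sub 6 for 5: 6 + 2; = 8; G_3 = 8−1 = 7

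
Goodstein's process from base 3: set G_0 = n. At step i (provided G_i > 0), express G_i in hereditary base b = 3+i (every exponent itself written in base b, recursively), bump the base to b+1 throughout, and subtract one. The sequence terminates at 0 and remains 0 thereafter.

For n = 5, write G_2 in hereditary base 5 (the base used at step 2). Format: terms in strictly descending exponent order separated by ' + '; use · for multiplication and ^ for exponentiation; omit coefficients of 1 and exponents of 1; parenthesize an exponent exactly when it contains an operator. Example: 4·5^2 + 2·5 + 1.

5

step 0: 5 = 3 + 2; sub 4 for 3: 4 + 2; = 6; G_1 = 6−1 = 5
step 1: 5 = 4 + 1; sub 5 for 4: 5 + 1; = 6; G_2 = 6−1 = 5
step 2: 5 = 5; sub 6 for 5: 6; = 6; G_3 = 6−1 = 5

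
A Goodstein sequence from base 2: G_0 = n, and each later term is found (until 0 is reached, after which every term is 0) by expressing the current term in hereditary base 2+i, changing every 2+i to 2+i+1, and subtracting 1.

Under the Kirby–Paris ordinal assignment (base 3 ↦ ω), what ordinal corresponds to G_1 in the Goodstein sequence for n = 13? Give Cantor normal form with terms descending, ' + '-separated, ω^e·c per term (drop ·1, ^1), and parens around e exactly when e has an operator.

ω^(ω + 1) + ω^ω

G_0=13  [base 2] 2^(2 + 1) + 2^2 + 1  →[2↦3]→  3^(3 + 1) + 3^3 + 1 = 109  −1 ⇒ G_1=108
G_1=108  [base 3] 3^(3 + 1) + 3^3  →[3↦4]→  4^(4 + 1) + 4^4 = 1280  −1 ⇒ G_2=1279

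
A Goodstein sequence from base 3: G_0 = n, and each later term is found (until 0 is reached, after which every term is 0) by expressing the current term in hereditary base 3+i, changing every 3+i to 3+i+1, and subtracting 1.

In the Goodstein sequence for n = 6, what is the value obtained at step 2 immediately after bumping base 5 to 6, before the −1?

8

i=0: 6 = 2·3 (b=3); 3→4: 2·4 = 8; 8−1 = 7
i=1: 7 = 4 + 3 (b=4); 4→5: 5 + 3 = 8; 8−1 = 7
i=2: 7 = 5 + 2 (b=5); 5→6: 6 + 2 = 8; 8−1 = 7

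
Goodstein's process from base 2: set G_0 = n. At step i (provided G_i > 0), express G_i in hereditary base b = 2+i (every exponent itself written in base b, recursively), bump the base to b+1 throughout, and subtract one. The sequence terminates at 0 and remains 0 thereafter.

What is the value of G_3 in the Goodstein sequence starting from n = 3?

2

G_0=3  [base 2] 2 + 1  →[2↦3]→  3 + 1 = 4  −1 ⇒ G_1=3
G_1=3  [base 3] 3  →[3↦4]→  4 = 4  −1 ⇒ G_2=3
G_2=3  [base 4] 3  →[4↦5]→  3 = 3  −1 ⇒ G_3=2
G_3=2  [base 5] 2  →[5↦6]→  2 = 2  −1 ⇒ G_4=1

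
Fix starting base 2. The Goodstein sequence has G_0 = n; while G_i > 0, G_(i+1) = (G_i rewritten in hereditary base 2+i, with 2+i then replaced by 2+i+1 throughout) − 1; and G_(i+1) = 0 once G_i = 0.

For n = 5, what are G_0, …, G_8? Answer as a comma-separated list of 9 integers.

i=0: 5 = 2^2 + 1 (b=2); 2→3: 3^3 + 1 = 28; 28−1 = 27
i=1: 27 = 3^3 (b=3); 3→4: 4^4 = 256; 256−1 = 255
i=2: 255 = 3·4^3 + 3·4^2 + 3·4 + 3 (b=4); 4→5: 3·5^3 + 3·5^2 + 3·5 + 3 = 468; 468−1 = 467
i=3: 467 = 3·5^3 + 3·5^2 + 3·5 + 2 (b=5); 5→6: 3·6^3 + 3·6^2 + 3·6 + 2 = 776; 776−1 = 775
i=4: 775 = 3·6^3 + 3·6^2 + 3·6 + 1 (b=6); 6→7: 3·7^3 + 3·7^2 + 3·7 + 1 = 1198; 1198−1 = 1197
i=5: 1197 = 3·7^3 + 3·7^2 + 3·7 (b=7); 7→8: 3·8^3 + 3·8^2 + 3·8 = 1752; 1752−1 = 1751
i=6: 1751 = 3·8^3 + 3·8^2 + 2·8 + 7 (b=8); 8→9: 3·9^3 + 3·9^2 + 2·9 + 7 = 2455; 2455−1 = 2454
i=7: 2454 = 3·9^3 + 3·9^2 + 2·9 + 6 (b=9); 9→10: 3·10^3 + 3·10^2 + 2·10 + 6 = 3326; 3326−1 = 3325

5, 27, 255, 467, 775, 1197, 1751, 2454, 3325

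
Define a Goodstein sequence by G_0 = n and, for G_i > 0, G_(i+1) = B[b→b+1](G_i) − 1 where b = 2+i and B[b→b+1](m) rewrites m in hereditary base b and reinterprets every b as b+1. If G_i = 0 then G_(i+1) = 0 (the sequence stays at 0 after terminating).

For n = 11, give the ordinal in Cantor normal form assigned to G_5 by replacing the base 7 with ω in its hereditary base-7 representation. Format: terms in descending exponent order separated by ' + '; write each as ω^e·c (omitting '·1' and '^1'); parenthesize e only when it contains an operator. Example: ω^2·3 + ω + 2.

ω^(ω + 1)

(0) 11|_2 = 2^(2 + 1) + 2 + 1 ↦ 3^(3 + 1) + 3 + 1|_3 = 85 ⇒ 84
(1) 84|_3 = 3^(3 + 1) + 3 ↦ 4^(4 + 1) + 4|_4 = 1028 ⇒ 1027
(2) 1027|_4 = 4^(4 + 1) + 3 ↦ 5^(5 + 1) + 3|_5 = 15628 ⇒ 15627
(3) 15627|_5 = 5^(5 + 1) + 2 ↦ 6^(6 + 1) + 2|_6 = 279938 ⇒ 279937
(4) 279937|_6 = 6^(6 + 1) + 1 ↦ 7^(7 + 1) + 1|_7 = 5764802 ⇒ 5764801
(5) 5764801|_7 = 7^(7 + 1) ↦ 8^(8 + 1)|_8 = 134217728 ⇒ 134217727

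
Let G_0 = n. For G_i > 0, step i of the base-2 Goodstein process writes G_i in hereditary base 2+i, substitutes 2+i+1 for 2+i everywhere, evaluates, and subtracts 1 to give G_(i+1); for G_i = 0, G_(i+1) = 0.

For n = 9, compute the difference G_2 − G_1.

9 —HB2→ 2^(2 + 1) + 1 —bump→ 3^(3 + 1) + 1 = 82 —(−1)→ 81
81 —HB3→ 3^(3 + 1) —bump→ 4^(4 + 1) = 1024 —(−1)→ 1023

942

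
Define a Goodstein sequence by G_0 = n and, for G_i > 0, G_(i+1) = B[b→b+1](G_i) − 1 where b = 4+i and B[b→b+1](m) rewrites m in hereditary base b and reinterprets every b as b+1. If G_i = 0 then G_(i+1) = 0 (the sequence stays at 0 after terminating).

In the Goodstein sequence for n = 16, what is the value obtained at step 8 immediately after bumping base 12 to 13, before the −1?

(0) 16|_4 = 4^2 ↦ 5^2|_5 = 25 ⇒ 24
(1) 24|_5 = 4·5 + 4 ↦ 4·6 + 4|_6 = 28 ⇒ 27
(2) 27|_6 = 4·6 + 3 ↦ 4·7 + 3|_7 = 31 ⇒ 30
(3) 30|_7 = 4·7 + 2 ↦ 4·8 + 2|_8 = 34 ⇒ 33
(4) 33|_8 = 4·8 + 1 ↦ 4·9 + 1|_9 = 37 ⇒ 36
(5) 36|_9 = 4·9 ↦ 4·10|_10 = 40 ⇒ 39
(6) 39|_10 = 3·10 + 9 ↦ 3·11 + 9|_11 = 42 ⇒ 41
(7) 41|_11 = 3·11 + 8 ↦ 3·12 + 8|_12 = 44 ⇒ 43
(8) 43|_12 = 3·12 + 7 ↦ 3·13 + 7|_13 = 46 ⇒ 45

46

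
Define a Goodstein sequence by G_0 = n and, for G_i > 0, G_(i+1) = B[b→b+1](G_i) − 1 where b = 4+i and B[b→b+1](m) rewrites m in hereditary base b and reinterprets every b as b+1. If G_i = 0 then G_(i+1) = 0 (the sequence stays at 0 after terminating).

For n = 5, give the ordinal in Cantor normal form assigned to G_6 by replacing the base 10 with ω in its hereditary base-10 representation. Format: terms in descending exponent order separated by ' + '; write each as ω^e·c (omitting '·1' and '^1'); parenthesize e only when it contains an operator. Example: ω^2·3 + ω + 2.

1

step 0: 5 = 4 + 1; sub 5 for 4: 5 + 1; = 6; G_1 = 6−1 = 5
step 1: 5 = 5; sub 6 for 5: 6; = 6; G_2 = 6−1 = 5
step 2: 5 = 5; sub 7 for 6: 5; = 5; G_3 = 5−1 = 4
step 3: 4 = 4; sub 8 for 7: 4; = 4; G_4 = 4−1 = 3
step 4: 3 = 3; sub 9 for 8: 3; = 3; G_5 = 3−1 = 2
step 5: 2 = 2; sub 10 for 9: 2; = 2; G_6 = 2−1 = 1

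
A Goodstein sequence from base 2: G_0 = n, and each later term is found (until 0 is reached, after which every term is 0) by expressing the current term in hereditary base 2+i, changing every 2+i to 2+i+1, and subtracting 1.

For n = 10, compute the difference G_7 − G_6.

1853361269

G_0 = 10. HB_2(10) = 2^(2 + 1) + 2. Bump = 84. G_1 = 83.
G_1 = 83. HB_3(83) = 3^(3 + 1) + 2. Bump = 1026. G_2 = 1025.
G_2 = 1025. HB_4(1025) = 4^(4 + 1) + 1. Bump = 15626. G_3 = 15625.
G_3 = 15625. HB_5(15625) = 5^(5 + 1). Bump = 279936. G_4 = 279935.
G_4 = 279935. HB_6(279935) = 5·6^6 + 5·6^5 + 5·6^4 + 5·6^3 + 5·6^2 + 5·6 + 5. Bump = 4215755. G_5 = 4215754.
G_5 = 4215754. HB_7(4215754) = 5·7^7 + 5·7^5 + 5·7^4 + 5·7^3 + 5·7^2 + 5·7 + 4. Bump = 84073324. G_6 = 84073323.
G_6 = 84073323. HB_8(84073323) = 5·8^8 + 5·8^5 + 5·8^4 + 5·8^3 + 5·8^2 + 5·8 + 3. Bump = 1937434593. G_7 = 1937434592.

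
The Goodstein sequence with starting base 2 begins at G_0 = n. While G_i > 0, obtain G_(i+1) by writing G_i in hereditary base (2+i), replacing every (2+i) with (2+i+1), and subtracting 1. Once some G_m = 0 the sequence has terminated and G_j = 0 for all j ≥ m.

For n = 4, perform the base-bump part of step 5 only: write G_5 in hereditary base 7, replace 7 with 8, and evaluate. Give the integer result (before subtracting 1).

base 2: 4 = 2^2; at 3: 3^3 = 27; next = 26
base 3: 26 = 2·3^2 + 2·3 + 2; at 4: 2·4^2 + 2·4 + 2 = 42; next = 41
base 4: 41 = 2·4^2 + 2·4 + 1; at 5: 2·5^2 + 2·5 + 1 = 61; next = 60
base 5: 60 = 2·5^2 + 2·5; at 6: 2·6^2 + 2·6 = 84; next = 83
base 6: 83 = 2·6^2 + 6 + 5; at 7: 2·7^2 + 7 + 5 = 110; next = 109
base 7: 109 = 2·7^2 + 7 + 4; at 8: 2·8^2 + 8 + 4 = 140; next = 139

140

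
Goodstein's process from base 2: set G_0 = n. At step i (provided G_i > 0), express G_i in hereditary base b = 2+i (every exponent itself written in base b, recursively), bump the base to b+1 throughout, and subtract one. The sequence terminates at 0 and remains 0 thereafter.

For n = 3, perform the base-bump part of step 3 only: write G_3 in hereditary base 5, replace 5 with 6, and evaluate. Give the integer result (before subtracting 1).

base 2: 3 = 2 + 1; at 3: 3 + 1 = 4; next = 3
base 3: 3 = 3; at 4: 4 = 4; next = 3
base 4: 3 = 3; at 5: 3 = 3; next = 2
base 5: 2 = 2; at 6: 2 = 2; next = 1

2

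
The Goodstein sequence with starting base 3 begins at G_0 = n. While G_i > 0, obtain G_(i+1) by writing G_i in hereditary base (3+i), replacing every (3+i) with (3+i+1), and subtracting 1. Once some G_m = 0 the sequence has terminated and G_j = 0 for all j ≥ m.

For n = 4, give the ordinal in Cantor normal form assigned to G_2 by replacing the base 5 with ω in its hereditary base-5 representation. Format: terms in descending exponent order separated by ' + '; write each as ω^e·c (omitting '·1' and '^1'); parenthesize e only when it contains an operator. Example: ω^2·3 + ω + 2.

4

base 3: 4 = 3 + 1; at 4: 4 + 1 = 5; next = 4
base 4: 4 = 4; at 5: 5 = 5; next = 4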